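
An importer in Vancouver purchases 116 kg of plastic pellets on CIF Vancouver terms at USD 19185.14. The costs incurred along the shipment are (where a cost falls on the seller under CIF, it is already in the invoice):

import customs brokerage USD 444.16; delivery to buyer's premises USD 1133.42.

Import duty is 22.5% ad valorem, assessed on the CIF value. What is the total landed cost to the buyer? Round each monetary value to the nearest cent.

Total landed cost: USD 25079.38

CIF: the seller pays costs through ocean freight and marine insurance to the destination port.
The CIF price already equals the CIF value: 19185.14
Import duty = 19185.14 × 22.5% = 4316.66
Buyer bears: brokerage 444.16 + delivery 1133.42 + duty 4316.66 = 5894.24
Landed cost = invoice 19185.14 + 5894.24 = 25079.38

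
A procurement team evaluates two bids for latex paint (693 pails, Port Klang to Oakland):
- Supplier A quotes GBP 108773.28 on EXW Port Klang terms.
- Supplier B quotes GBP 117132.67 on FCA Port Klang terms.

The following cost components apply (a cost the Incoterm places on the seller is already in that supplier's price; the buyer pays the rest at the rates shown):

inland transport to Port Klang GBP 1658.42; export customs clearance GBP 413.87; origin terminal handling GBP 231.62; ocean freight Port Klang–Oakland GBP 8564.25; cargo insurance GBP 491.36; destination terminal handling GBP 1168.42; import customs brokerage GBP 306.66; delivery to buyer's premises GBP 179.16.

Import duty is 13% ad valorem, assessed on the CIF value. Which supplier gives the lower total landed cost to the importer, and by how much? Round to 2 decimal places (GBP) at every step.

Supplier A is cheaper by GBP 7104.43

Supplier A (EXW):
CIF value = EXW price + inland to port + export clearance + origin terminal + freight + insurance = 108773.28 + 1658.42 + 413.87 + 231.62 + 8564.25 + 491.36 = 120132.80
Import duty = 120132.80 × 13% = 15617.26
Buyer bears (A): 1658.42 + 413.87 + 231.62 + 8564.25 + 491.36 + 1168.42 + 306.66 + 179.16 = 13013.76
Landed cost (A) = invoice 108773.28 + 13013.76 + duty 15617.26 = 137404.30
Supplier B (FCA):
CIF value = FCA price + origin terminal + freight + insurance = 117132.67 + 231.62 + 8564.25 + 491.36 = 126419.90
Import duty = 126419.90 × 13% = 16434.59
Buyer bears (B): 231.62 + 8564.25 + 491.36 + 1168.42 + 306.66 + 179.16 = 10941.47
Landed cost (B) = invoice 117132.67 + 10941.47 + duty 16434.59 = 144508.73
Difference = |137404.30 − 144508.73| = 7104.43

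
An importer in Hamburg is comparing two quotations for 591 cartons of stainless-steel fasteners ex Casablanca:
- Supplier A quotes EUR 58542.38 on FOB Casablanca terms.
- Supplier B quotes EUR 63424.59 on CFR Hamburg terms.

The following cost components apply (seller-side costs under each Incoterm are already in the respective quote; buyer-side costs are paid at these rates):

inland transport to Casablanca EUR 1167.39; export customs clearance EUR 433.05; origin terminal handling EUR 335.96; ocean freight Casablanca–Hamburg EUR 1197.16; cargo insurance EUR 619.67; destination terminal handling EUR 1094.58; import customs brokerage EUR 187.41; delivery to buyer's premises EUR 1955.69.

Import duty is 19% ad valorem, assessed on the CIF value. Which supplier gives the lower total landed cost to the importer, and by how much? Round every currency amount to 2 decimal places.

Supplier A (FOB):
CIF value = FOB price + freight + insurance = 58542.38 + 1197.16 + 619.67 = 60359.21
Import duty = 60359.21 × 19% = 11468.25
Buyer bears (A): 1197.16 + 619.67 + 1094.58 + 187.41 + 1955.69 = 5054.51
Landed cost (A) = invoice 58542.38 + 5054.51 + duty 11468.25 = 75065.14
Supplier B (CFR):
CIF value = CFR price + insurance = 63424.59 + 619.67 = 64044.26
Import duty = 64044.26 × 19% = 12168.41
Buyer bears (B): 619.67 + 1094.58 + 187.41 + 1955.69 = 3857.35
Landed cost (B) = invoice 63424.59 + 3857.35 + duty 12168.41 = 79450.35
Difference = |75065.14 − 79450.35| = 4385.21

Supplier A is cheaper by EUR 4385.21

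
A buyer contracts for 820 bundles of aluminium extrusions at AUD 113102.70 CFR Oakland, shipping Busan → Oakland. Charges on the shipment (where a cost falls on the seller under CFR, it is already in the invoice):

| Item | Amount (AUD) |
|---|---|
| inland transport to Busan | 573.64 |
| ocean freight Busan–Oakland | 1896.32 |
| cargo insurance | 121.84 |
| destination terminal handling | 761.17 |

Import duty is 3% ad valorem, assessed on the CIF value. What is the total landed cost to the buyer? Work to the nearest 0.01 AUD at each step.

CFR: the seller pays costs through ocean freight to the destination port, but not insurance.
Already in the invoice (seller's account under CFR): inland to port, freight — exclude.
CIF value = CFR price + insurance = 113102.70 + 121.84 = 113224.54
Import duty = 113224.54 × 3% = 3396.74
Buyer bears: insurance 121.84 + destination terminal 761.17 + duty 3396.74 = 4279.75
Landed cost = invoice 113102.70 + 4279.75 = 117382.45

Total landed cost: AUD 117382.45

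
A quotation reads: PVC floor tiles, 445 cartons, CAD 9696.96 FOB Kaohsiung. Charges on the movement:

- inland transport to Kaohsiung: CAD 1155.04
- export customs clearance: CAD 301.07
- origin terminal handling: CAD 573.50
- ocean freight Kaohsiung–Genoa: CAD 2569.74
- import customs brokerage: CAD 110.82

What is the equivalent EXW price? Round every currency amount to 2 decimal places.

EXW price: CAD 7667.35

Not relevant to the conversion: freight, brokerage — on the buyer under both terms; not part of either seller's price.
From FOB to EXW, the seller no longer bears: inland to port, export clearance, origin terminal.
EXW price = 9696.96 − 1155.04 − 301.07 − 573.50 = 7667.35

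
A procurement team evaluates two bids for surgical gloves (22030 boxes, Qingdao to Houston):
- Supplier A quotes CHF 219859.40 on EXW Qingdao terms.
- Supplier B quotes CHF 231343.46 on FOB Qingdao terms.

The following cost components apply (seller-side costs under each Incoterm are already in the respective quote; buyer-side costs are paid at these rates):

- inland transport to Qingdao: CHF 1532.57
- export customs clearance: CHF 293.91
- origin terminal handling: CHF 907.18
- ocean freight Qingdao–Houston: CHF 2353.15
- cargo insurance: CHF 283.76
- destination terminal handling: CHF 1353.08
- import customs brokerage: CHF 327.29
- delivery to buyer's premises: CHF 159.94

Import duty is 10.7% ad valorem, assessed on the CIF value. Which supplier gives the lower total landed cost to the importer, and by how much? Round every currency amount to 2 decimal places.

Supplier A is cheaper by CHF 9686.69

Supplier A (EXW):
CIF value = EXW price + inland to port + export clearance + origin terminal + freight + insurance = 219859.40 + 1532.57 + 293.91 + 907.18 + 2353.15 + 283.76 = 225229.97
Import duty = 225229.97 × 10.7% = 24099.61
Buyer bears (A): 1532.57 + 293.91 + 907.18 + 2353.15 + 283.76 + 1353.08 + 327.29 + 159.94 = 7210.88
Landed cost (A) = invoice 219859.40 + 7210.88 + duty 24099.61 = 251169.89
Supplier B (FOB):
CIF value = FOB price + freight + insurance = 231343.46 + 2353.15 + 283.76 = 233980.37
Import duty = 233980.37 × 10.7% = 25035.90
Buyer bears (B): 2353.15 + 283.76 + 1353.08 + 327.29 + 159.94 = 4477.22
Landed cost (B) = invoice 231343.46 + 4477.22 + duty 25035.90 = 260856.58
Difference = |251169.89 − 260856.58| = 9686.69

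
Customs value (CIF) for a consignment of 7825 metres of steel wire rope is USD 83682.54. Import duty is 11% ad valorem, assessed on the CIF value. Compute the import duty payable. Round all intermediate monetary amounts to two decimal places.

Import duty: USD 9205.08

Import duty = 83682.54 × 11% = 9205.08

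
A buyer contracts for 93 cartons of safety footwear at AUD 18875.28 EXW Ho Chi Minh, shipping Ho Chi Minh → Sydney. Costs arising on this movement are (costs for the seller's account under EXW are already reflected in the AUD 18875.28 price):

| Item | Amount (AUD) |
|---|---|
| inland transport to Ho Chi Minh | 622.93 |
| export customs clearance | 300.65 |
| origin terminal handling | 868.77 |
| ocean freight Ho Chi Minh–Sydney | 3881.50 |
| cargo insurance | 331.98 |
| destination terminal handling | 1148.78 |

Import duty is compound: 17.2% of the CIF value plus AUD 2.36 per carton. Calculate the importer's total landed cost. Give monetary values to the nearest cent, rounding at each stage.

EXW: the seller makes goods available at their premises; the buyer bears all onward costs.
CIF value = EXW price + inland to port + export clearance + origin terminal + freight + insurance = 18875.28 + 622.93 + 300.65 + 868.77 + 3881.50 + 331.98 = 24881.11
Ad valorem component: 24881.11 × 17.2% = 4279.55
Specific component: 93 × 2.36 = 219.48
Import duty = 4279.55 + 219.48 = 4499.03
Buyer bears: inland to port 622.93 + export clearance 300.65 + origin terminal 868.77 + freight 3881.50 + insurance 331.98 + destination terminal 1148.78 + duty 4499.03 = 11653.64
Landed cost = invoice 18875.28 + 11653.64 = 30528.92

Total landed cost: AUD 30528.92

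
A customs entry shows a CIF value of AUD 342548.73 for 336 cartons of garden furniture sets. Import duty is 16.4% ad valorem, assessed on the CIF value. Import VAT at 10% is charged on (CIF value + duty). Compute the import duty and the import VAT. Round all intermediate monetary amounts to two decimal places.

Import duty: AUD 56177.99; import VAT: AUD 39872.67

Import duty = 342548.73 × 16.4% = 56177.99
VAT base = CIF + duty = 342548.73 + 56177.99 = 398726.72
Import VAT = 398726.72 × 10% = 39872.67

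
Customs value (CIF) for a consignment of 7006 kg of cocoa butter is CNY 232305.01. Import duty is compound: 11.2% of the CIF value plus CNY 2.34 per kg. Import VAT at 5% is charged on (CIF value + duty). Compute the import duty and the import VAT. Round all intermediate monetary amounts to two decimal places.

Import duty: CNY 42412.20; import VAT: CNY 13735.86

Ad valorem component: 232305.01 × 11.2% = 26018.16
Specific component: 7006 × 2.34 = 16394.04
Import duty = 26018.16 + 16394.04 = 42412.20
VAT base = CIF + duty = 232305.01 + 42412.20 = 274717.21
Import VAT = 274717.21 × 5% = 13735.86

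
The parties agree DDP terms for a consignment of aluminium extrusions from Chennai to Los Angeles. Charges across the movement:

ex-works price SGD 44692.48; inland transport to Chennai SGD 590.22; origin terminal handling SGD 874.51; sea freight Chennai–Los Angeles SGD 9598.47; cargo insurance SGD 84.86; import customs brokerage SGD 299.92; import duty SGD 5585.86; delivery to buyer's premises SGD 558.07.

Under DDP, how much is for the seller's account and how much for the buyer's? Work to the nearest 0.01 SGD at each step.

DDP: the seller bears all costs including import duty.
Seller's account: goods 44692.48 + inland to port 590.22 + origin terminal 874.51 + freight 9598.47 + insurance 84.86 + brokerage 299.92 + duty 5585.86 + delivery 558.07 = 62284.39
Buyer's account: 0.00

Seller: SGD 62284.39; buyer: SGD 0.00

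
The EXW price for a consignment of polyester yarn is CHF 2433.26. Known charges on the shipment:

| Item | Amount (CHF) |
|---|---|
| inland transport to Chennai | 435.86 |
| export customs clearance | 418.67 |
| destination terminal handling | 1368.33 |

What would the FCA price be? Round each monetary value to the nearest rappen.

Not relevant to the conversion: destination terminal — on the buyer under both terms; not part of either seller's price.
From EXW to FCA, the seller additionally bears: inland to port, export clearance.
FCA price = 2433.26 + 435.86 + 418.67 = 3287.79

FCA price: CHF 3287.79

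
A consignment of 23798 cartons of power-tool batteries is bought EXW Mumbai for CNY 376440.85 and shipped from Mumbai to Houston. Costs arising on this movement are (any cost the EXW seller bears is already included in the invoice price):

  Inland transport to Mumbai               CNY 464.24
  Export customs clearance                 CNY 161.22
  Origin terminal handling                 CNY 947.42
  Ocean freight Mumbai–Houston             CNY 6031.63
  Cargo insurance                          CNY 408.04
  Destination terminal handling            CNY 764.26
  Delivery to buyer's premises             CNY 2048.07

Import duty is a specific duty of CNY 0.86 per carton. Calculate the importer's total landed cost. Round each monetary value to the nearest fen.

EXW: the seller makes goods available at their premises; the buyer bears all onward costs.
CIF value = EXW price + inland to port + export clearance + origin terminal + freight + insurance = 376440.85 + 464.24 + 161.22 + 947.42 + 6031.63 + 408.04 = 384453.40
Import duty = 23798 × 0.86 = 20466.28
Buyer bears: inland to port 464.24 + export clearance 161.22 + origin terminal 947.42 + freight 6031.63 + insurance 408.04 + destination terminal 764.26 + delivery 2048.07 + duty 20466.28 = 31291.16
Landed cost = invoice 376440.85 + 31291.16 = 407732.01

Total landed cost: CNY 407732.01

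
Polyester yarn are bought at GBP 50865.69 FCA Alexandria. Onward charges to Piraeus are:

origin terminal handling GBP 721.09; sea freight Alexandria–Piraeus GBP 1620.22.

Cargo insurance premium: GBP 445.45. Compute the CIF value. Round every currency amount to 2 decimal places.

CIF value: GBP 53652.45

CIF = FCA price + pre-shipment costs + freight + insurance
CIF = 50865.69 + 721.09 + 1620.22 + 445.45 = 53652.45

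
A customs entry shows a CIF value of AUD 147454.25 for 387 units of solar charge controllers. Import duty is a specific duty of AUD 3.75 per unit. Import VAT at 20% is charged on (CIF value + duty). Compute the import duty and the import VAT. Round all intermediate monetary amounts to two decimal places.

Import duty = 387 × 3.75 = 1451.25
VAT base = CIF + duty = 147454.25 + 1451.25 = 148905.50
Import VAT = 148905.50 × 20% = 29781.10

Import duty: AUD 1451.25; import VAT: AUD 29781.10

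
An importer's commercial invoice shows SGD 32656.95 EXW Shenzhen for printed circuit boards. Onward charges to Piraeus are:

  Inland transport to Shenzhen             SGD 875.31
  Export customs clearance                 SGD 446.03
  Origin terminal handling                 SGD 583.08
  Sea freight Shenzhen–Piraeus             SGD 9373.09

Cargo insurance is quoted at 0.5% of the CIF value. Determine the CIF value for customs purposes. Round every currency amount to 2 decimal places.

CIF value: SGD 44155.24

Let C be the CIF value. C = EXW price + pre-shipment costs + freight + 0.5% × C
C − 0.5% × C = 32656.95 + 875.31 + 446.03 + 583.08 + 9373.09
0.995 × C = 43934.46
C = 43934.46 / 0.995 = 44155.24
Insurance premium = 0.5% × 44155.24 = 220.78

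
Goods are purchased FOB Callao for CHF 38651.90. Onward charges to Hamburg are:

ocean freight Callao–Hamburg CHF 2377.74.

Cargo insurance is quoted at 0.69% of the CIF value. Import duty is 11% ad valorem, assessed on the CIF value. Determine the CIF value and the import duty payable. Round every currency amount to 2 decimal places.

Let C be the CIF value. C = FOB price + freight + 0.69% × C
C − 0.69% × C = 38651.90 + 2377.74
0.9931 × C = 41029.64
C = 41029.64 / 0.9931 = 41314.71
Insurance premium = 0.69% × 41314.71 = 285.07
Import duty = 41314.71 × 11% = 4544.62

CIF value: CHF 41314.71; import duty: CHF 4544.62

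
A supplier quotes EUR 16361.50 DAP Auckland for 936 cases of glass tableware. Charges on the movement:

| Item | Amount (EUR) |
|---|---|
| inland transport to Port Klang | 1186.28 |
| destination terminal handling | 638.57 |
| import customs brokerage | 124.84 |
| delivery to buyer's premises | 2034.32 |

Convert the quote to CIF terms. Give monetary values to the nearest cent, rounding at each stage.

Not relevant to the conversion: inland to port — on the seller under both DAP and CIF; already in the DAP price and stays in the CIF price. brokerage — on the buyer under both terms; not part of either seller's price.
From DAP to CIF, the seller no longer bears: destination terminal, delivery.
CIF price = 16361.50 − 638.57 − 2034.32 = 13688.61

CIF price: EUR 13688.61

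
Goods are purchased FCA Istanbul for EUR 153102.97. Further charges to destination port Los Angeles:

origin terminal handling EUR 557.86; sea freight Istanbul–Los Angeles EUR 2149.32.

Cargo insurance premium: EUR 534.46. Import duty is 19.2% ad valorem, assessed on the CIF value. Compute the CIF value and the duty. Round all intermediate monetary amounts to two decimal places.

CIF value: EUR 156344.61; import duty: EUR 30018.17

CIF = FCA price + pre-shipment costs + freight + insurance
CIF = 153102.97 + 557.86 + 2149.32 + 534.46 = 156344.61
Import duty = 156344.61 × 19.2% = 30018.17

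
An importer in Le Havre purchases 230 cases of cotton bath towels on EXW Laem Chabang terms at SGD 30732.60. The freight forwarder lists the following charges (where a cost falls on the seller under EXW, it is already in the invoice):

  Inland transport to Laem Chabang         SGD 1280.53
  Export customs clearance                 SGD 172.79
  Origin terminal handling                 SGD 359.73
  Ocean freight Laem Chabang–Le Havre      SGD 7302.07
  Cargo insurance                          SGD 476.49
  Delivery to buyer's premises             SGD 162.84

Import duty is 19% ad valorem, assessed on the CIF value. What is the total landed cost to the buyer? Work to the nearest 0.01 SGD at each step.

EXW: the seller makes goods available at their premises; the buyer bears all onward costs.
CIF value = EXW price + inland to port + export clearance + origin terminal + freight + insurance = 30732.60 + 1280.53 + 172.79 + 359.73 + 7302.07 + 476.49 = 40324.21
Import duty = 40324.21 × 19% = 7661.60
Buyer bears: inland to port 1280.53 + export clearance 172.79 + origin terminal 359.73 + freight 7302.07 + insurance 476.49 + delivery 162.84 + duty 7661.60 = 17416.05
Landed cost = invoice 30732.60 + 17416.05 = 48148.65

Total landed cost: SGD 48148.65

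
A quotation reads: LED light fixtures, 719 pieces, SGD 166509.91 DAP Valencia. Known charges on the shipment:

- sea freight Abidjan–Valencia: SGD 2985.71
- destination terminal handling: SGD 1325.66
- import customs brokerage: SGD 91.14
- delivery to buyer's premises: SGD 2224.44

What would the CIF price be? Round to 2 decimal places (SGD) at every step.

Not relevant to the conversion: freight — on the seller under both DAP and CIF; already in the DAP price and stays in the CIF price. brokerage — on the buyer under both terms; not part of either seller's price.
From DAP to CIF, the seller no longer bears: destination terminal, delivery.
CIF price = 166509.91 − 1325.66 − 2224.44 = 162959.81

CIF price: SGD 162959.81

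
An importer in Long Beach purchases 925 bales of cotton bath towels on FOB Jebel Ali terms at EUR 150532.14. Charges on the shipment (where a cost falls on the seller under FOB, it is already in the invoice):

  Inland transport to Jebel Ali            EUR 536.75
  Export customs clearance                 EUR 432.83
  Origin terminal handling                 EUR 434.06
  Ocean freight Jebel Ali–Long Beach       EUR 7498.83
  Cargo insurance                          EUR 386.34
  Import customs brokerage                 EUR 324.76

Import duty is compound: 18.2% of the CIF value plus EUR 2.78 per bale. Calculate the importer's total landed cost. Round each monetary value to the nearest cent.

Total landed cost: EUR 190145.52

FOB: the seller bears costs until goods are on board at the origin port; the buyer bears freight, insurance and all costs thereafter.
Already in the invoice (seller's account under FOB): inland to port, export clearance, origin terminal — exclude.
CIF value = FOB price + freight + insurance = 150532.14 + 7498.83 + 386.34 = 158417.31
Ad valorem component: 158417.31 × 18.2% = 28831.95
Specific component: 925 × 2.78 = 2571.50
Import duty = 28831.95 + 2571.50 = 31403.45
Buyer bears: freight 7498.83 + insurance 386.34 + brokerage 324.76 + duty 31403.45 = 39613.38
Landed cost = invoice 150532.14 + 39613.38 = 190145.52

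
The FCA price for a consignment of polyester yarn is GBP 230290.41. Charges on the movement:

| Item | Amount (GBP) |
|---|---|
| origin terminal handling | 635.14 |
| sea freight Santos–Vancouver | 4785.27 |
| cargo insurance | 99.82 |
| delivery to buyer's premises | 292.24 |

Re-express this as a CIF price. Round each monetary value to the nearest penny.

CIF price: GBP 235810.64

Not relevant to the conversion: delivery — on the buyer under both terms; not part of either seller's price.
From FCA to CIF, the seller additionally bears: origin terminal, freight, insurance.
CIF price = 230290.41 + 635.14 + 4785.27 + 99.82 = 235810.64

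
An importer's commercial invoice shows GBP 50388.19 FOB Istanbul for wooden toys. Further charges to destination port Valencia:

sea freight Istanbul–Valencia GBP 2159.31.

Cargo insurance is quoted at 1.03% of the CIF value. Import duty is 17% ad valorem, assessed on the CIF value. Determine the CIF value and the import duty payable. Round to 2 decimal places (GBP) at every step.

Let C be the CIF value. C = FOB price + freight + 1.03% × C
C − 1.03% × C = 50388.19 + 2159.31
0.9897 × C = 52547.50
C = 52547.50 / 0.9897 = 53094.37
Insurance premium = 1.03% × 53094.37 = 546.87
Import duty = 53094.37 × 17% = 9026.04

CIF value: GBP 53094.37; import duty: GBP 9026.04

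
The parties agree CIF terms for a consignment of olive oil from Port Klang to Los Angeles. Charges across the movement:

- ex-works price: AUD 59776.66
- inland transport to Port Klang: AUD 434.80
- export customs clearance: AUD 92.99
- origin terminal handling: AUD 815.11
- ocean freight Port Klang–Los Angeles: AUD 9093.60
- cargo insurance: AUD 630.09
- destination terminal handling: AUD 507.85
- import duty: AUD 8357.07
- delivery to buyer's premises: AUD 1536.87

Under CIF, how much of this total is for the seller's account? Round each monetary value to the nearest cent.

CIF: the seller pays costs through ocean freight and marine insurance to the destination port.
Seller's account: goods 59776.66 + inland to port 434.80 + export clearance 92.99 + origin terminal 815.11 + freight 9093.60 + insurance 630.09 = 70843.25
Buyer's account: destination terminal 507.85 + duty 8357.07 + delivery 1536.87 = 10401.79

Seller's account: AUD 70843.25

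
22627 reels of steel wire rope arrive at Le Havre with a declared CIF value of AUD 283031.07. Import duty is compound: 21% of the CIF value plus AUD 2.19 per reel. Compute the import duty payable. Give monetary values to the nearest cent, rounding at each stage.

Ad valorem component: 283031.07 × 21% = 59436.52
Specific component: 22627 × 2.19 = 49553.13
Import duty = 59436.52 + 49553.13 = 108989.65

Import duty: AUD 108989.65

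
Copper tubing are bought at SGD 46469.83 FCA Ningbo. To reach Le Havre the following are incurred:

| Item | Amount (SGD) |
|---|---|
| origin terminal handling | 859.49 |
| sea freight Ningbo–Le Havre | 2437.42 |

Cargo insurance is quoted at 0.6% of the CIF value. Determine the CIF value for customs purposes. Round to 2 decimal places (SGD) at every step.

CIF value: SGD 50067.14

Let C be the CIF value. C = FCA price + pre-shipment costs + freight + 0.6% × C
C − 0.6% × C = 46469.83 + 859.49 + 2437.42
0.994 × C = 49766.74
C = 49766.74 / 0.994 = 50067.14
Insurance premium = 0.6% × 50067.14 = 300.40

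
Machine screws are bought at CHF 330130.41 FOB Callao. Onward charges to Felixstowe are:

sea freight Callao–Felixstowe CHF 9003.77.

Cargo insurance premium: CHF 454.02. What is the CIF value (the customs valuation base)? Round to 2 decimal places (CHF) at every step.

CIF = FOB price + freight + insurance
CIF = 330130.41 + 9003.77 + 454.02 = 339588.20

CIF value: CHF 339588.20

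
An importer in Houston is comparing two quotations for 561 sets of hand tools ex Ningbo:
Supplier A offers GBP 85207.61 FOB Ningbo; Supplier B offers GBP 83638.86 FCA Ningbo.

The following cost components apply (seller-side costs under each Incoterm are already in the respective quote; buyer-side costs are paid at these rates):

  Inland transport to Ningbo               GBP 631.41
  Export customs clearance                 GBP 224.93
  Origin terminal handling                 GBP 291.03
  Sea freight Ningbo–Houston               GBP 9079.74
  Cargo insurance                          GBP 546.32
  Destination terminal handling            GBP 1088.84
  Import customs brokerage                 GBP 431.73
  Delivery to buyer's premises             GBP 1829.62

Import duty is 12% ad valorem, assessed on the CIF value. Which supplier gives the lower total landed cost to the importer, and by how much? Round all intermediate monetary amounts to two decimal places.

Supplier B is cheaper by GBP 1431.05

Supplier A (FOB):
CIF value = FOB price + freight + insurance = 85207.61 + 9079.74 + 546.32 = 94833.67
Import duty = 94833.67 × 12% = 11380.04
Buyer bears (A): 9079.74 + 546.32 + 1088.84 + 431.73 + 1829.62 = 12976.25
Landed cost (A) = invoice 85207.61 + 12976.25 + duty 11380.04 = 109563.90
Supplier B (FCA):
CIF value = FCA price + origin terminal + freight + insurance = 83638.86 + 291.03 + 9079.74 + 546.32 = 93555.95
Import duty = 93555.95 × 12% = 11226.71
Buyer bears (B): 291.03 + 9079.74 + 546.32 + 1088.84 + 431.73 + 1829.62 = 13267.28
Landed cost (B) = invoice 83638.86 + 13267.28 + duty 11226.71 = 108132.85
Difference = |109563.90 − 108132.85| = 1431.05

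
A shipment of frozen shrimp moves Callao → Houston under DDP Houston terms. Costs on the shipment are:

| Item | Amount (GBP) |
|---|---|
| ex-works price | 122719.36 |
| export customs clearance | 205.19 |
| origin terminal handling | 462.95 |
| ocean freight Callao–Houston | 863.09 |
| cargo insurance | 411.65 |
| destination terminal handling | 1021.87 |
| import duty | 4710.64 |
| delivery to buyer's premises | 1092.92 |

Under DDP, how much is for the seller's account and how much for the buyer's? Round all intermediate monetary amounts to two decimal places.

DDP: the seller bears all costs including import duty.
Seller's account: goods 122719.36 + export clearance 205.19 + origin terminal 462.95 + freight 863.09 + insurance 411.65 + destination terminal 1021.87 + duty 4710.64 + delivery 1092.92 = 131487.67
Buyer's account: 0.00

Seller: GBP 131487.67; buyer: GBP 0.00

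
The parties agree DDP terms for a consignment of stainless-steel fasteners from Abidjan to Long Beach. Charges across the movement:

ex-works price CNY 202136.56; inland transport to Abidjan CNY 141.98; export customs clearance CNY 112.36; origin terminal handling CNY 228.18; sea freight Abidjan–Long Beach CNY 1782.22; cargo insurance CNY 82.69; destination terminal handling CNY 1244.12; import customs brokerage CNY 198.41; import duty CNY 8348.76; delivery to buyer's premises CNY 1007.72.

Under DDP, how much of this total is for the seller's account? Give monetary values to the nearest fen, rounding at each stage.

DDP: the seller bears all costs including import duty.
Seller's account: goods 202136.56 + inland to port 141.98 + export clearance 112.36 + origin terminal 228.18 + freight 1782.22 + insurance 82.69 + destination terminal 1244.12 + brokerage 198.41 + duty 8348.76 + delivery 1007.72 = 215283.00
Buyer's account: 0.00

Seller's account: CNY 215283.00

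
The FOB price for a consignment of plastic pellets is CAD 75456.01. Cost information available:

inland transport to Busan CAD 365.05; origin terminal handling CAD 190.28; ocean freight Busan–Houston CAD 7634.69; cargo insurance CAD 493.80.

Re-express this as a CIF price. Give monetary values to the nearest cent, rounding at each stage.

CIF price: CAD 83584.50

Not relevant to the conversion: inland to port, origin terminal — on the seller under both FOB and CIF; already in the FOB price and stays in the CIF price.
From FOB to CIF, the seller additionally bears: freight, insurance.
CIF price = 75456.01 + 7634.69 + 493.80 = 83584.50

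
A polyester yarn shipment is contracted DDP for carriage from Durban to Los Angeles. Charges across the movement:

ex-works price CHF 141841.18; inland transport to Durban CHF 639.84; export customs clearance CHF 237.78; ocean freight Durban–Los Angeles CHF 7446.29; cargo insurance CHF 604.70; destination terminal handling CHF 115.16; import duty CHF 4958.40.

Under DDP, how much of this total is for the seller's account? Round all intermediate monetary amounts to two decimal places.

DDP: the seller bears all costs including import duty.
Seller's account: goods 141841.18 + inland to port 639.84 + export clearance 237.78 + freight 7446.29 + insurance 604.70 + destination terminal 115.16 + duty 4958.40 = 155843.35
Buyer's account: 0.00

Seller's account: CHF 155843.35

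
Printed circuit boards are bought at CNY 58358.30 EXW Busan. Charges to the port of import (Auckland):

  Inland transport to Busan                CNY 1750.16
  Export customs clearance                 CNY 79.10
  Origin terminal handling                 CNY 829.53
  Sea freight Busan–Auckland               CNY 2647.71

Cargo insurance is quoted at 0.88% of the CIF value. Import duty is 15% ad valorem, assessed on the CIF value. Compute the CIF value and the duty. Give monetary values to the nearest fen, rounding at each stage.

CIF value: CNY 64230.02; import duty: CNY 9634.50

Let C be the CIF value. C = EXW price + pre-shipment costs + freight + 0.88% × C
C − 0.88% × C = 58358.30 + 1750.16 + 79.10 + 829.53 + 2647.71
0.9912 × C = 63664.80
C = 63664.80 / 0.9912 = 64230.02
Insurance premium = 0.88% × 64230.02 = 565.22
Import duty = 64230.02 × 15% = 9634.50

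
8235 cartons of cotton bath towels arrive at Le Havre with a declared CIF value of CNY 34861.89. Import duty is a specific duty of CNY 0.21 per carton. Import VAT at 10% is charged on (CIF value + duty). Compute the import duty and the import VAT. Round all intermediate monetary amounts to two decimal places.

Import duty = 8235 × 0.21 = 1729.35
VAT base = CIF + duty = 34861.89 + 1729.35 = 36591.24
Import VAT = 36591.24 × 10% = 3659.12

Import duty: CNY 1729.35; import VAT: CNY 3659.12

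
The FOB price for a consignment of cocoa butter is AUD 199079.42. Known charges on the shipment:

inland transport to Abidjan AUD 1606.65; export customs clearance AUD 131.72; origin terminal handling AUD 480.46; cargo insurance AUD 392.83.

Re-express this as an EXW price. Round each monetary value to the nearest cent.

Not relevant to the conversion: insurance — on the buyer under both terms; not part of either seller's price.
From FOB to EXW, the seller no longer bears: inland to port, export clearance, origin terminal.
EXW price = 199079.42 − 1606.65 − 131.72 − 480.46 = 196860.59

EXW price: AUD 196860.59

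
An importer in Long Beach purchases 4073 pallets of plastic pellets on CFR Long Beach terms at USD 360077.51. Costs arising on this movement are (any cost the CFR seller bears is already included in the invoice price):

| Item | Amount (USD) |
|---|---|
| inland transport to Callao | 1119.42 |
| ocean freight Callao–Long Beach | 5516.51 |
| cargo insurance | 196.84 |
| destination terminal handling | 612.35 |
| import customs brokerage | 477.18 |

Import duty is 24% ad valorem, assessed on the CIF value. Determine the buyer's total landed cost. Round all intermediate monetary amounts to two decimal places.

CFR: the seller pays costs through ocean freight to the destination port, but not insurance.
Already in the invoice (seller's account under CFR): inland to port, freight — exclude.
CIF value = CFR price + insurance = 360077.51 + 196.84 = 360274.35
Import duty = 360274.35 × 24% = 86465.84
Buyer bears: insurance 196.84 + destination terminal 612.35 + brokerage 477.18 + duty 86465.84 = 87752.21
Landed cost = invoice 360077.51 + 87752.21 = 447829.72

Total landed cost: USD 447829.72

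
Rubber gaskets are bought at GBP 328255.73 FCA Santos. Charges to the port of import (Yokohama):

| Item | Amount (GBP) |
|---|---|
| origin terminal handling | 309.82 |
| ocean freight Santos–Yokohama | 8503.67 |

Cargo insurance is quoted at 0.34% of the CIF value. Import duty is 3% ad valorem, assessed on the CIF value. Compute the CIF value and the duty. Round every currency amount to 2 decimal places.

Let C be the CIF value. C = FCA price + pre-shipment costs + freight + 0.34% × C
C − 0.34% × C = 328255.73 + 309.82 + 8503.67
0.9966 × C = 337069.22
C = 337069.22 / 0.9966 = 338219.17
Insurance premium = 0.34% × 338219.17 = 1149.95
Import duty = 338219.17 × 3% = 10146.58

CIF value: GBP 338219.17; import duty: GBP 10146.58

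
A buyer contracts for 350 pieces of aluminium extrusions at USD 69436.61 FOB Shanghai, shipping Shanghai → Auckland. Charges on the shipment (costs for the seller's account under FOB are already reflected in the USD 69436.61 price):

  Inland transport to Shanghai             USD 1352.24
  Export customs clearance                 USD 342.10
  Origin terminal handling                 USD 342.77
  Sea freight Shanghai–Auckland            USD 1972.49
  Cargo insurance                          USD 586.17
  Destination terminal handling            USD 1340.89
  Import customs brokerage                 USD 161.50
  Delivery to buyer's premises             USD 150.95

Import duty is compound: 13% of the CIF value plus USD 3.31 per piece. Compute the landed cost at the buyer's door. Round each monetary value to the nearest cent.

Total landed cost: USD 84166.50

FOB: the seller bears costs until goods are on board at the origin port; the buyer bears freight, insurance and all costs thereafter.
Already in the invoice (seller's account under FOB): inland to port, export clearance, origin terminal — exclude.
CIF value = FOB price + freight + insurance = 69436.61 + 1972.49 + 586.17 = 71995.27
Ad valorem component: 71995.27 × 13% = 9359.39
Specific component: 350 × 3.31 = 1158.50
Import duty = 9359.39 + 1158.50 = 10517.89
Buyer bears: freight 1972.49 + insurance 586.17 + destination terminal 1340.89 + brokerage 161.50 + delivery 150.95 + duty 10517.89 = 14729.89
Landed cost = invoice 69436.61 + 14729.89 = 84166.50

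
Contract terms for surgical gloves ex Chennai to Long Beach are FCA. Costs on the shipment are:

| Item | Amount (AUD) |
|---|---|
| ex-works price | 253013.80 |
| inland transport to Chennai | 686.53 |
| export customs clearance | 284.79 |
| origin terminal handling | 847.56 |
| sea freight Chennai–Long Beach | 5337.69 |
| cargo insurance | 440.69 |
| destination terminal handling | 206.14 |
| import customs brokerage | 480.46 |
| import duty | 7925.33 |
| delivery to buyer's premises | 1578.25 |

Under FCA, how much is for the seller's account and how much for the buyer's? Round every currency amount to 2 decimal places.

Seller: AUD 253985.12; buyer: AUD 16816.12

FCA: the seller delivers export-cleared goods to the carrier; the buyer bears costs from that point.
Seller's account: goods 253013.80 + inland to port 686.53 + export clearance 284.79 = 253985.12
Buyer's account: origin terminal 847.56 + freight 5337.69 + insurance 440.69 + destination terminal 206.14 + brokerage 480.46 + duty 7925.33 + delivery 1578.25 = 16816.12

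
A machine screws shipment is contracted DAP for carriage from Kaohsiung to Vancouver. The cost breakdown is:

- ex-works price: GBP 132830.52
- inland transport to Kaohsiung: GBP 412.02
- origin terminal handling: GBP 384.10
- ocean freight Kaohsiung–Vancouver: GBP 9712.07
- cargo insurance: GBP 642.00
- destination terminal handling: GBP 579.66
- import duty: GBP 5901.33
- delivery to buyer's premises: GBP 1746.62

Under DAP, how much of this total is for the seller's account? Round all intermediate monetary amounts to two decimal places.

Seller's account: GBP 146306.99

DAP: the seller bears all costs to the named destination except import duty and clearance.
Seller's account: goods 132830.52 + inland to port 412.02 + origin terminal 384.10 + freight 9712.07 + insurance 642.00 + destination terminal 579.66 + delivery 1746.62 = 146306.99
Buyer's account: duty 5901.33 = 5901.33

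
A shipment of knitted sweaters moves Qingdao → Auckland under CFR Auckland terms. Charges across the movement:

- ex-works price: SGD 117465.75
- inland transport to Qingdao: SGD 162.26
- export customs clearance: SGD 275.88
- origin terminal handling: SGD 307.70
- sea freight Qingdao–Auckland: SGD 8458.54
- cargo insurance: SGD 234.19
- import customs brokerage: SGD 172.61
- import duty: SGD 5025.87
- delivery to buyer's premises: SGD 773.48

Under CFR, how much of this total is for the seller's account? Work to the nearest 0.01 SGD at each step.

CFR: the seller pays costs through ocean freight to the destination port, but not insurance.
Seller's account: goods 117465.75 + inland to port 162.26 + export clearance 275.88 + origin terminal 307.70 + freight 8458.54 = 126670.13
Buyer's account: insurance 234.19 + brokerage 172.61 + duty 5025.87 + delivery 773.48 = 6206.15

Seller's account: SGD 126670.13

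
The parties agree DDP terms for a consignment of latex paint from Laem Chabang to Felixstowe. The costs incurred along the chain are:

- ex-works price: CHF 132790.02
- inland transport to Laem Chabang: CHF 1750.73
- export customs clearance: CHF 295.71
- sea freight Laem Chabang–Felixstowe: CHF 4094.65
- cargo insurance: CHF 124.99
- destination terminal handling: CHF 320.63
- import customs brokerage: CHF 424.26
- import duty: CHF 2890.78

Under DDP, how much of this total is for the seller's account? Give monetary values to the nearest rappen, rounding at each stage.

DDP: the seller bears all costs including import duty.
Seller's account: goods 132790.02 + inland to port 1750.73 + export clearance 295.71 + freight 4094.65 + insurance 124.99 + destination terminal 320.63 + brokerage 424.26 + duty 2890.78 = 142691.77
Buyer's account: 0.00

Seller's account: CHF 142691.77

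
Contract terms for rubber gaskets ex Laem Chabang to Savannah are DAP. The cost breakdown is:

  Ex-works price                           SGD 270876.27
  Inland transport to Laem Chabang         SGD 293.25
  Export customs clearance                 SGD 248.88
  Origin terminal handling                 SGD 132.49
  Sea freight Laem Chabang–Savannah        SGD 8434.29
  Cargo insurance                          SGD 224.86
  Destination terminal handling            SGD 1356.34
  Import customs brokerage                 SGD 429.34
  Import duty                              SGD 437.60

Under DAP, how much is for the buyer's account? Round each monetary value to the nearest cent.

DAP: the seller bears all costs to the named destination except import duty and clearance.
Seller's account: goods 270876.27 + inland to port 293.25 + export clearance 248.88 + origin terminal 132.49 + freight 8434.29 + insurance 224.86 + destination terminal 1356.34 = 281566.38
Buyer's account: brokerage 429.34 + duty 437.60 = 866.94

Buyer's account: SGD 866.94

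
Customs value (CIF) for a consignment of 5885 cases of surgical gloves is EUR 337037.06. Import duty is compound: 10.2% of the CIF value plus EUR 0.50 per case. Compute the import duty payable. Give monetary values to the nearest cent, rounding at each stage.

Import duty: EUR 37320.28

Ad valorem component: 337037.06 × 10.2% = 34377.78
Specific component: 5885 × 0.50 = 2942.50
Import duty = 34377.78 + 2942.50 = 37320.28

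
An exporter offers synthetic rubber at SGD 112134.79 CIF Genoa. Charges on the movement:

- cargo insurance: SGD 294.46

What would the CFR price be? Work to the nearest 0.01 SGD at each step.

CFR price: SGD 111840.33

From CIF to CFR, the seller no longer bears: insurance.
CFR price = 112134.79 − 294.46 = 111840.33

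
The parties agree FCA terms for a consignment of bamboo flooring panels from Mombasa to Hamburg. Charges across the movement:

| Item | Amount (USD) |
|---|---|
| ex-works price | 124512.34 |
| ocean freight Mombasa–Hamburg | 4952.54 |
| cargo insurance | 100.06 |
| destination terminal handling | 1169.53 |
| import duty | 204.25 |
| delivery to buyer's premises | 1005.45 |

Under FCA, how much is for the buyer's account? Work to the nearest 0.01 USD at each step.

Buyer's account: USD 7431.83

FCA: the seller delivers export-cleared goods to the carrier; the buyer bears costs from that point.
Seller's account: goods 124512.34 = 124512.34
Buyer's account: freight 4952.54 + insurance 100.06 + destination terminal 1169.53 + duty 204.25 + delivery 1005.45 = 7431.83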